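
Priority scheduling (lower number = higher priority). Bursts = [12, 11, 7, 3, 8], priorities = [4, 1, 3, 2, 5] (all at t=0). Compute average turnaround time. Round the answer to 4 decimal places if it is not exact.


Sort by priority (ascending = highest first):
Order: [(1, 11), (2, 3), (3, 7), (4, 12), (5, 8)]
Completion times:
  Priority 1, burst=11, C=11
  Priority 2, burst=3, C=14
  Priority 3, burst=7, C=21
  Priority 4, burst=12, C=33
  Priority 5, burst=8, C=41
Average turnaround = 120/5 = 24.0

24.0


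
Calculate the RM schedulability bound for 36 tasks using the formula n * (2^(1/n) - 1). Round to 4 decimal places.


Compute 2^(1/36) = 1.0194406437
Subtract 1: 1.0194406437 - 1 = 0.0194406437
Multiply by n: 36 * 0.0194406437 = 0.6998631732
Round to 4 dp: 0.6999

0.6999


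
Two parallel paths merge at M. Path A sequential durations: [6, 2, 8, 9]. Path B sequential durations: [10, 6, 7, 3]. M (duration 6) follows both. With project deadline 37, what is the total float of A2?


Forward pass: ES(A2) = sum of predecessors on chain A = 6
EF = ES + duration = 6 + 2 = 8
Backward pass: LF(M) = deadline = 37; LS(M) = 37 - 6 = 31
LF(A2) = LS(M) - sum(successors on chain A) = 31 - 17 = 14
LS = LF - duration = 14 - 2 = 12
Total float = LS - ES = 12 - 6 = 6

6


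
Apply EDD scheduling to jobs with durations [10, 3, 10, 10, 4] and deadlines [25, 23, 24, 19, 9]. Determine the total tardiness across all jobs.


Sort by due date (EDD order): [(4, 9), (10, 19), (3, 23), (10, 24), (10, 25)]
Compute completion times and tardiness:
  Job 1: p=4, d=9, C=4, tardiness=max(0,4-9)=0
  Job 2: p=10, d=19, C=14, tardiness=max(0,14-19)=0
  Job 3: p=3, d=23, C=17, tardiness=max(0,17-23)=0
  Job 4: p=10, d=24, C=27, tardiness=max(0,27-24)=3
  Job 5: p=10, d=25, C=37, tardiness=max(0,37-25)=12
Total tardiness = 15

15


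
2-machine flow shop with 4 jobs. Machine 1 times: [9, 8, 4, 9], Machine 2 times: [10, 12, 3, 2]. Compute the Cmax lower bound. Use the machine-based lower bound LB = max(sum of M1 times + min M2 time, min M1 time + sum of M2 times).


LB1 = sum(M1 times) + min(M2 times) = 30 + 2 = 32
LB2 = min(M1 times) + sum(M2 times) = 4 + 27 = 31
Lower bound = max(LB1, LB2) = max(32, 31) = 32

32


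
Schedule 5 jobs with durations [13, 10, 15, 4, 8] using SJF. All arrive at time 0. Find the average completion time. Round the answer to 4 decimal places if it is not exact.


SJF order (ascending): [4, 8, 10, 13, 15]
Completion times:
  Job 1: burst=4, C=4
  Job 2: burst=8, C=12
  Job 3: burst=10, C=22
  Job 4: burst=13, C=35
  Job 5: burst=15, C=50
Average completion = 123/5 = 24.6

24.6


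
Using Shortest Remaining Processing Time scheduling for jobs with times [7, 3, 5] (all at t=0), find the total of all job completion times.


Since all jobs arrive at t=0, SRPT equals SPT ordering.
SPT order: [3, 5, 7]
Completion times:
  Job 1: p=3, C=3
  Job 2: p=5, C=8
  Job 3: p=7, C=15
Total completion time = 3 + 8 + 15 = 26

26


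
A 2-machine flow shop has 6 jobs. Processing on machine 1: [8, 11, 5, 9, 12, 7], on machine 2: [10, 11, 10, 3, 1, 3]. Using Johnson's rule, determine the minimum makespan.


Apply Johnson's rule:
  Group 1 (a <= b): [(3, 5, 10), (1, 8, 10), (2, 11, 11)]
  Group 2 (a > b): [(4, 9, 3), (6, 7, 3), (5, 12, 1)]
Optimal job order: [3, 1, 2, 4, 6, 5]
Schedule:
  Job 3: M1 done at 5, M2 done at 15
  Job 1: M1 done at 13, M2 done at 25
  Job 2: M1 done at 24, M2 done at 36
  Job 4: M1 done at 33, M2 done at 39
  Job 6: M1 done at 40, M2 done at 43
  Job 5: M1 done at 52, M2 done at 53
Makespan = 53

53


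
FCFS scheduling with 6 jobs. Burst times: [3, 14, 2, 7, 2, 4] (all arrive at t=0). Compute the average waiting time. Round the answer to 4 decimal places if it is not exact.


FCFS order (as given): [3, 14, 2, 7, 2, 4]
Waiting times:
  Job 1: wait = 0
  Job 2: wait = 3
  Job 3: wait = 17
  Job 4: wait = 19
  Job 5: wait = 26
  Job 6: wait = 28
Sum of waiting times = 93
Average waiting time = 93/6 = 15.5

15.5


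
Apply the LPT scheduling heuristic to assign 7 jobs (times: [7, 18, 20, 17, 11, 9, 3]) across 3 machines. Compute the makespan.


Sort jobs in decreasing order (LPT): [20, 18, 17, 11, 9, 7, 3]
Assign each job to the least loaded machine:
  Machine 1: jobs [20, 7, 3], load = 30
  Machine 2: jobs [18, 9], load = 27
  Machine 3: jobs [17, 11], load = 28
Makespan = max load = 30

30


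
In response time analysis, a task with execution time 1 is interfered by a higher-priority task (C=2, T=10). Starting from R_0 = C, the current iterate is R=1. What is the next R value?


R_next = C + ceil(R_prev / T_hp) * C_hp
ceil(1 / 10) = ceil(0.1) = 1
Interference = 1 * 2 = 2
R_next = 1 + 2 = 3

3


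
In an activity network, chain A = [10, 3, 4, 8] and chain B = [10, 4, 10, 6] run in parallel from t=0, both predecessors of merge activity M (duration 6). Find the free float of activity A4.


ES(A4) = sum of predecessors on chain A = 17
EF(A4) = ES + duration = 17 + 8 = 25
Successor of A4 is M. ES(M) = max(sum(A), sum(B)) = max(25, 30) = 30
Free float = ES(successor) - EF(current) = 30 - 25 = 5

5


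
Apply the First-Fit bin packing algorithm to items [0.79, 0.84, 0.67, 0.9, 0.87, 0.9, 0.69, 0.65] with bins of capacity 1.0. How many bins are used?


Place items sequentially using First-Fit:
  Item 0.79 -> new Bin 1
  Item 0.84 -> new Bin 2
  Item 0.67 -> new Bin 3
  Item 0.9 -> new Bin 4
  Item 0.87 -> new Bin 5
  Item 0.9 -> new Bin 6
  Item 0.69 -> new Bin 7
  Item 0.65 -> new Bin 8
Total bins used = 8

8


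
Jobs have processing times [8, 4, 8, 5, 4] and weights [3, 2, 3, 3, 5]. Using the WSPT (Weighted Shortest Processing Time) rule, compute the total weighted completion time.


Compute p/w ratios and sort ascending (WSPT): [(4, 5), (5, 3), (4, 2), (8, 3), (8, 3)]
Compute weighted completion times:
  Job (p=4,w=5): C=4, w*C=5*4=20
  Job (p=5,w=3): C=9, w*C=3*9=27
  Job (p=4,w=2): C=13, w*C=2*13=26
  Job (p=8,w=3): C=21, w*C=3*21=63
  Job (p=8,w=3): C=29, w*C=3*29=87
Total weighted completion time = 223

223


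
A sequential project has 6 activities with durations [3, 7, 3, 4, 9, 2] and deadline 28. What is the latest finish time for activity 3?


LF(activity 3) = deadline - sum of successor durations
Successors: activities 4 through 6 with durations [4, 9, 2]
Sum of successor durations = 15
LF = 28 - 15 = 13

13


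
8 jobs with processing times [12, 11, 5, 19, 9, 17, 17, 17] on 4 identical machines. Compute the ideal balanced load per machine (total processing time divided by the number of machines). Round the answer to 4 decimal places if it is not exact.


Total processing time = 12 + 11 + 5 + 19 + 9 + 17 + 17 + 17 = 107
Number of machines = 4
Ideal balanced load = 107 / 4 = 26.75

26.75


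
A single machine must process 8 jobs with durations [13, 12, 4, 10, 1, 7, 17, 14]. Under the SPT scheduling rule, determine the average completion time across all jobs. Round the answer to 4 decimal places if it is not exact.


Sort jobs by processing time (SPT order): [1, 4, 7, 10, 12, 13, 14, 17]
Compute completion times sequentially:
  Job 1: processing = 1, completes at 1
  Job 2: processing = 4, completes at 5
  Job 3: processing = 7, completes at 12
  Job 4: processing = 10, completes at 22
  Job 5: processing = 12, completes at 34
  Job 6: processing = 13, completes at 47
  Job 7: processing = 14, completes at 61
  Job 8: processing = 17, completes at 78
Sum of completion times = 260
Average completion time = 260/8 = 32.5

32.5


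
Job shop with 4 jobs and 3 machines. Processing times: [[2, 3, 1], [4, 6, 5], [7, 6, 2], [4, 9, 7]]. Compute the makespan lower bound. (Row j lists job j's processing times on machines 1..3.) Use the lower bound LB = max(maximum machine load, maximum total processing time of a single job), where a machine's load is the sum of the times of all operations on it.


Machine loads:
  Machine 1: 2 + 4 + 7 + 4 = 17
  Machine 2: 3 + 6 + 6 + 9 = 24
  Machine 3: 1 + 5 + 2 + 7 = 15
Max machine load = 24
Job totals:
  Job 1: 6
  Job 2: 15
  Job 3: 15
  Job 4: 20
Max job total = 20
Lower bound = max(24, 20) = 24

24


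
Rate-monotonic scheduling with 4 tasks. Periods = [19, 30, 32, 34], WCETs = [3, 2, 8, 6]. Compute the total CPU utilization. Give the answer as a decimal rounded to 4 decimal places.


Compute individual utilizations (exact fractions):
  Task 1: C/T = 3/19 (approx. 0.1579)
  Task 2: C/T = 2/30 = 1/15 (approx. 0.0667)
  Task 3: C/T = 8/32 = 1/4 (approx. 0.25)
  Task 4: C/T = 6/34 = 3/17 (approx. 0.1765)
Total utilization U = 3/19 + 1/15 + 1/4 + 3/17 = 12617/19380
Rounded to 4 decimal places: U = 0.6510
RM (Liu & Layland) bound for 4 tasks = 0.756828; compare with U = 12617/19380 (approx. 0.651032)
U <= bound, so schedulable by RM sufficient condition.

0.6510


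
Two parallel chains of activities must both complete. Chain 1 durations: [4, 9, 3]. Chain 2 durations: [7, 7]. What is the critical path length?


Path A total = 4 + 9 + 3 = 16
Path B total = 7 + 7 = 14
Critical path = longest path = max(16, 14) = 16

16


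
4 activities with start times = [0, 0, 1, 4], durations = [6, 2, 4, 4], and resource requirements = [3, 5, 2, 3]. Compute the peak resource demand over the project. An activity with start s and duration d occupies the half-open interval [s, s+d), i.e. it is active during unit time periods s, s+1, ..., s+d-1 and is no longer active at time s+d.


Each activity i is active on [start_i, start_i + duration_i).
Compute total resource usage per time slot:
  t=0: active resources = [3, 5], total = 8
  t=1: active resources = [3, 5, 2], total = 10
  t=2: active resources = [3, 2], total = 5
  t=3: active resources = [3, 2], total = 5
  t=4: active resources = [3, 2, 3], total = 8
  t=5: active resources = [3, 3], total = 6
  t=6: active resources = [3], total = 3
  t=7: active resources = [3], total = 3
Peak resource demand = 10

10


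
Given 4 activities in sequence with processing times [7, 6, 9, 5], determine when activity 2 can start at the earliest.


Activity 2 starts after activities 1 through 1 complete.
Predecessor durations: [7]
ES = 7 = 7

7


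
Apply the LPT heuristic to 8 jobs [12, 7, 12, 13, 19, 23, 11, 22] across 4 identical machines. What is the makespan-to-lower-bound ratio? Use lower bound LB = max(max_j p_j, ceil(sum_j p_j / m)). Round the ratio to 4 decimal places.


LPT order: [23, 22, 19, 13, 12, 12, 11, 7]
Machine loads after assignment: [30, 33, 31, 25]
LPT makespan = 33
Lower bound = max(max_job, ceil(total/4)) = max(23, 30) = 30
Ratio = 33 / 30 = 1.1

1.1


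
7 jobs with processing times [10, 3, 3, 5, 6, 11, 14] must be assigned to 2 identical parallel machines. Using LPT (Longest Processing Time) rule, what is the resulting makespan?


Sort jobs in decreasing order (LPT): [14, 11, 10, 6, 5, 3, 3]
Assign each job to the least loaded machine:
  Machine 1: jobs [14, 6, 5], load = 25
  Machine 2: jobs [11, 10, 3, 3], load = 27
Makespan = max load = 27

27


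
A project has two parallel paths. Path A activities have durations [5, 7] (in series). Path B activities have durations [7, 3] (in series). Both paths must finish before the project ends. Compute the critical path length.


Path A total = 5 + 7 = 12
Path B total = 7 + 3 = 10
Critical path = longest path = max(12, 10) = 12

12


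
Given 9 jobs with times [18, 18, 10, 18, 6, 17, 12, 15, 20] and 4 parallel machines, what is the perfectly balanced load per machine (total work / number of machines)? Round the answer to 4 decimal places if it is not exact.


Total processing time = 18 + 18 + 10 + 18 + 6 + 17 + 12 + 15 + 20 = 134
Number of machines = 4
Ideal balanced load = 134 / 4 = 33.5

33.5


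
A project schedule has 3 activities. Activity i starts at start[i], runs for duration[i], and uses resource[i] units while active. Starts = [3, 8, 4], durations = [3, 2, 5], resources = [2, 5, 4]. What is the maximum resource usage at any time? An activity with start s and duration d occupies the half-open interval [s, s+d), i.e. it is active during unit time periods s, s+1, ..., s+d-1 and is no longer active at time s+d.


Each activity i is active on [start_i, start_i + duration_i).
Compute total resource usage per time slot:
  t=0: active resources = [], total = 0
  t=1: active resources = [], total = 0
  t=2: active resources = [], total = 0
  t=3: active resources = [2], total = 2
  t=4: active resources = [2, 4], total = 6
  t=5: active resources = [2, 4], total = 6
  t=6: active resources = [4], total = 4
  t=7: active resources = [4], total = 4
  t=8: active resources = [5, 4], total = 9
  t=9: active resources = [5], total = 5
Peak resource demand = 9

9


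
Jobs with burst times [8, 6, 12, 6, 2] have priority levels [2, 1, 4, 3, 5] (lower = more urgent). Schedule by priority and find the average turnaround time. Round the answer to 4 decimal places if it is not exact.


Sort by priority (ascending = highest first):
Order: [(1, 6), (2, 8), (3, 6), (4, 12), (5, 2)]
Completion times:
  Priority 1, burst=6, C=6
  Priority 2, burst=8, C=14
  Priority 3, burst=6, C=20
  Priority 4, burst=12, C=32
  Priority 5, burst=2, C=34
Average turnaround = 106/5 = 21.2

21.2


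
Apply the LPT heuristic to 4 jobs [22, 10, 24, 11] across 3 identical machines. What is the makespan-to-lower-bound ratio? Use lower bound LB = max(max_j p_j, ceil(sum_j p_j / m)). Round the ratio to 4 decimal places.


LPT order: [24, 22, 11, 10]
Machine loads after assignment: [24, 22, 21]
LPT makespan = 24
Lower bound = max(max_job, ceil(total/3)) = max(24, 23) = 24
Ratio = 24 / 24 = 1.0

1.0


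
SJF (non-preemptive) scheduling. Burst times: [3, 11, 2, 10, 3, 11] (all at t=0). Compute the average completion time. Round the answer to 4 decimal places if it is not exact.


SJF order (ascending): [2, 3, 3, 10, 11, 11]
Completion times:
  Job 1: burst=2, C=2
  Job 2: burst=3, C=5
  Job 3: burst=3, C=8
  Job 4: burst=10, C=18
  Job 5: burst=11, C=29
  Job 6: burst=11, C=40
Average completion = 102/6 = 17.0

17.0


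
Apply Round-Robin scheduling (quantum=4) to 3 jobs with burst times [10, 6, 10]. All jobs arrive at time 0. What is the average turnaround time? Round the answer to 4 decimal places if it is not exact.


Time quantum = 4
Execution trace:
  J1 runs 4 units, time = 4
  J2 runs 4 units, time = 8
  J3 runs 4 units, time = 12
  J1 runs 4 units, time = 16
  J2 runs 2 units, time = 18
  J3 runs 4 units, time = 22
  J1 runs 2 units, time = 24
  J3 runs 2 units, time = 26
Finish times: [24, 18, 26]
Average turnaround = 68/3 = 22.6667

22.6667


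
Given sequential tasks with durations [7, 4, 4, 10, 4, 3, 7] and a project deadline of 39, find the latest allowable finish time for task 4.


LF(activity 4) = deadline - sum of successor durations
Successors: activities 5 through 7 with durations [4, 3, 7]
Sum of successor durations = 14
LF = 39 - 14 = 25

25


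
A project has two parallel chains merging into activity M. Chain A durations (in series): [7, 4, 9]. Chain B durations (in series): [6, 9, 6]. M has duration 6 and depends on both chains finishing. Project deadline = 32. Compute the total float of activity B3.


Forward pass: ES(B3) = sum of predecessors on chain B = 15
EF = ES + duration = 15 + 6 = 21
Backward pass: LF(M) = deadline = 32; LS(M) = 32 - 6 = 26
LF(B3) = LS(M) - sum(successors on chain B) = 26 - 0 = 26
LS = LF - duration = 26 - 6 = 20
Total float = LS - ES = 20 - 15 = 5

5


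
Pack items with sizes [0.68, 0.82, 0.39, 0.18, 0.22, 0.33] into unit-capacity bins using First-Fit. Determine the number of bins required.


Place items sequentially using First-Fit:
  Item 0.68 -> new Bin 1
  Item 0.82 -> new Bin 2
  Item 0.39 -> new Bin 3
  Item 0.18 -> Bin 1 (now 0.86)
  Item 0.22 -> Bin 3 (now 0.61)
  Item 0.33 -> Bin 3 (now 0.94)
Total bins used = 3

3


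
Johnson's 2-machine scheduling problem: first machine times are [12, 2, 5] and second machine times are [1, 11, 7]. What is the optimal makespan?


Apply Johnson's rule:
  Group 1 (a <= b): [(2, 2, 11), (3, 5, 7)]
  Group 2 (a > b): [(1, 12, 1)]
Optimal job order: [2, 3, 1]
Schedule:
  Job 2: M1 done at 2, M2 done at 13
  Job 3: M1 done at 7, M2 done at 20
  Job 1: M1 done at 19, M2 done at 21
Makespan = 21

21


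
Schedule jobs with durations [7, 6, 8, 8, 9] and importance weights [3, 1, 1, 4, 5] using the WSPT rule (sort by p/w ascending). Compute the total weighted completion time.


Compute p/w ratios and sort ascending (WSPT): [(9, 5), (8, 4), (7, 3), (6, 1), (8, 1)]
Compute weighted completion times:
  Job (p=9,w=5): C=9, w*C=5*9=45
  Job (p=8,w=4): C=17, w*C=4*17=68
  Job (p=7,w=3): C=24, w*C=3*24=72
  Job (p=6,w=1): C=30, w*C=1*30=30
  Job (p=8,w=1): C=38, w*C=1*38=38
Total weighted completion time = 253

253


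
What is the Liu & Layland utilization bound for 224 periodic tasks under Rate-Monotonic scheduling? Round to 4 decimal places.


Compute 2^(1/224) = 1.0030991997
Subtract 1: 1.0030991997 - 1 = 0.0030991997
Multiply by n: 224 * 0.0030991997 = 0.6942207328
Round to 4 dp: 0.6942

0.6942


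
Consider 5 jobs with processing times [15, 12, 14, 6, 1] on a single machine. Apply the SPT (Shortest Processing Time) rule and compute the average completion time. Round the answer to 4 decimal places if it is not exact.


Sort jobs by processing time (SPT order): [1, 6, 12, 14, 15]
Compute completion times sequentially:
  Job 1: processing = 1, completes at 1
  Job 2: processing = 6, completes at 7
  Job 3: processing = 12, completes at 19
  Job 4: processing = 14, completes at 33
  Job 5: processing = 15, completes at 48
Sum of completion times = 108
Average completion time = 108/5 = 21.6

21.6


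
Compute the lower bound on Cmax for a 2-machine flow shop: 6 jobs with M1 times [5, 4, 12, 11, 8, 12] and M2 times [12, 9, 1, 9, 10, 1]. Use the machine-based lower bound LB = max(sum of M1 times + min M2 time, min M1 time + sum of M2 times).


LB1 = sum(M1 times) + min(M2 times) = 52 + 1 = 53
LB2 = min(M1 times) + sum(M2 times) = 4 + 42 = 46
Lower bound = max(LB1, LB2) = max(53, 46) = 53

53


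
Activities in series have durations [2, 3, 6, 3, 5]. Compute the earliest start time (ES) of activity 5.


Activity 5 starts after activities 1 through 4 complete.
Predecessor durations: [2, 3, 6, 3]
ES = 2 + 3 + 6 + 3 = 14

14


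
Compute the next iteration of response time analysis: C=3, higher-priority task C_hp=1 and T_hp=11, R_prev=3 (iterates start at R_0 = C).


R_next = C + ceil(R_prev / T_hp) * C_hp
ceil(3 / 11) = ceil(0.2727) = 1
Interference = 1 * 1 = 1
R_next = 3 + 1 = 4

4


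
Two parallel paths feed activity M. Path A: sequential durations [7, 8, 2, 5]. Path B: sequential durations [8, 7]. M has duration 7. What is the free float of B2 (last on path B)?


ES(B2) = sum of predecessors on chain B = 8
EF(B2) = ES + duration = 8 + 7 = 15
Successor of B2 is M. ES(M) = max(sum(A), sum(B)) = max(22, 15) = 22
Free float = ES(successor) - EF(current) = 22 - 15 = 7

7


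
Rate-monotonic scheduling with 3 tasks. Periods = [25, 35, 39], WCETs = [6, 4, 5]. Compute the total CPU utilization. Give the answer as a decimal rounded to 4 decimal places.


Compute individual utilizations (exact fractions):
  Task 1: C/T = 6/25 (approx. 0.24)
  Task 2: C/T = 4/35 (approx. 0.1143)
  Task 3: C/T = 5/39 (approx. 0.1282)
Total utilization U = 6/25 + 4/35 + 5/39 = 3293/6825
Rounded to 4 decimal places: U = 0.4825
RM (Liu & Layland) bound for 3 tasks = 0.779763; compare with U = 3293/6825 (approx. 0.482491)
U <= bound, so schedulable by RM sufficient condition.

0.4825


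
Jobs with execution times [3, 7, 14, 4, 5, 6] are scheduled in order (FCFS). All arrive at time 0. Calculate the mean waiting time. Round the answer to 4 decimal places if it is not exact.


FCFS order (as given): [3, 7, 14, 4, 5, 6]
Waiting times:
  Job 1: wait = 0
  Job 2: wait = 3
  Job 3: wait = 10
  Job 4: wait = 24
  Job 5: wait = 28
  Job 6: wait = 33
Sum of waiting times = 98
Average waiting time = 98/6 = 16.3333

16.3333


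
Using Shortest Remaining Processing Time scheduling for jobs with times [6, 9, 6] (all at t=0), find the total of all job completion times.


Since all jobs arrive at t=0, SRPT equals SPT ordering.
SPT order: [6, 6, 9]
Completion times:
  Job 1: p=6, C=6
  Job 2: p=6, C=12
  Job 3: p=9, C=21
Total completion time = 6 + 12 + 21 = 39

39


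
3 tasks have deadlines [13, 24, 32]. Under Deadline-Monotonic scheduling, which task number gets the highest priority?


Sort tasks by relative deadline (ascending):
  Task 1: deadline = 13
  Task 2: deadline = 24
  Task 3: deadline = 32
Priority order (highest first): [1, 2, 3]
Highest priority task = 1

1


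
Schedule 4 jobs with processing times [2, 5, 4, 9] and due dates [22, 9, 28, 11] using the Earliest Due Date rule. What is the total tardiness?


Sort by due date (EDD order): [(5, 9), (9, 11), (2, 22), (4, 28)]
Compute completion times and tardiness:
  Job 1: p=5, d=9, C=5, tardiness=max(0,5-9)=0
  Job 2: p=9, d=11, C=14, tardiness=max(0,14-11)=3
  Job 3: p=2, d=22, C=16, tardiness=max(0,16-22)=0
  Job 4: p=4, d=28, C=20, tardiness=max(0,20-28)=0
Total tardiness = 3

3


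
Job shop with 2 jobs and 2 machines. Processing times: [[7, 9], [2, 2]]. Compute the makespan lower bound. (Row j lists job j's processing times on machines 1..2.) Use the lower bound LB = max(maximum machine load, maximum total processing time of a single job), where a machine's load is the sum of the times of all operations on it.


Machine loads:
  Machine 1: 7 + 2 = 9
  Machine 2: 9 + 2 = 11
Max machine load = 11
Job totals:
  Job 1: 16
  Job 2: 4
Max job total = 16
Lower bound = max(11, 16) = 16

16


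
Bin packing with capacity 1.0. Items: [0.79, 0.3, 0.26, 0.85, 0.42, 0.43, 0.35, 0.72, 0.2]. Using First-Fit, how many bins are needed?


Place items sequentially using First-Fit:
  Item 0.79 -> new Bin 1
  Item 0.3 -> new Bin 2
  Item 0.26 -> Bin 2 (now 0.56)
  Item 0.85 -> new Bin 3
  Item 0.42 -> Bin 2 (now 0.98)
  Item 0.43 -> new Bin 4
  Item 0.35 -> Bin 4 (now 0.78)
  Item 0.72 -> new Bin 5
  Item 0.2 -> Bin 1 (now 0.99)
Total bins used = 5

5


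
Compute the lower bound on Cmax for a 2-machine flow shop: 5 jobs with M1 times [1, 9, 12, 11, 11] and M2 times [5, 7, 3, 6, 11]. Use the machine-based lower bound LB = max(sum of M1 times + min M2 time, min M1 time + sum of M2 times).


LB1 = sum(M1 times) + min(M2 times) = 44 + 3 = 47
LB2 = min(M1 times) + sum(M2 times) = 1 + 32 = 33
Lower bound = max(LB1, LB2) = max(47, 33) = 47

47


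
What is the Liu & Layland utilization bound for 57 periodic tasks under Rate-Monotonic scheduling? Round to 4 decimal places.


Compute 2^(1/57) = 1.0122347161
Subtract 1: 1.0122347161 - 1 = 0.0122347161
Multiply by n: 57 * 0.0122347161 = 0.6973788177
Round to 4 dp: 0.6974

0.6974


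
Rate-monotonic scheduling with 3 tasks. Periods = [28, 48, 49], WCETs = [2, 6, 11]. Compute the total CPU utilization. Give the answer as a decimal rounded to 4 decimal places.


Compute individual utilizations (exact fractions):
  Task 1: C/T = 2/28 = 1/14 (approx. 0.0714)
  Task 2: C/T = 6/48 = 1/8 (approx. 0.125)
  Task 3: C/T = 11/49 (approx. 0.2245)
Total utilization U = 1/14 + 1/8 + 11/49 = 165/392
Rounded to 4 decimal places: U = 0.4209
RM (Liu & Layland) bound for 3 tasks = 0.779763; compare with U = 165/392 (approx. 0.420918)
U <= bound, so schedulable by RM sufficient condition.

0.4209


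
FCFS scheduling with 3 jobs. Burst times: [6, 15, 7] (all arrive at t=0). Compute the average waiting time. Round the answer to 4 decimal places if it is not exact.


FCFS order (as given): [6, 15, 7]
Waiting times:
  Job 1: wait = 0
  Job 2: wait = 6
  Job 3: wait = 21
Sum of waiting times = 27
Average waiting time = 27/3 = 9.0

9.0


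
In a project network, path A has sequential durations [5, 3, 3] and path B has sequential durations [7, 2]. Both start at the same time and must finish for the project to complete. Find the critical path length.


Path A total = 5 + 3 + 3 = 11
Path B total = 7 + 2 = 9
Critical path = longest path = max(11, 9) = 11

11


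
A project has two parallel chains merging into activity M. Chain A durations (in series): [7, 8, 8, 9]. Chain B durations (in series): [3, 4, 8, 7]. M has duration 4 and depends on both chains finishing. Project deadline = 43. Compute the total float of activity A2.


Forward pass: ES(A2) = sum of predecessors on chain A = 7
EF = ES + duration = 7 + 8 = 15
Backward pass: LF(M) = deadline = 43; LS(M) = 43 - 4 = 39
LF(A2) = LS(M) - sum(successors on chain A) = 39 - 17 = 22
LS = LF - duration = 22 - 8 = 14
Total float = LS - ES = 14 - 7 = 7

7


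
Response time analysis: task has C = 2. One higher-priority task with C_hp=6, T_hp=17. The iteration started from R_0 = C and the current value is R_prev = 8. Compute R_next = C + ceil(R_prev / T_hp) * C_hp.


R_next = C + ceil(R_prev / T_hp) * C_hp
ceil(8 / 17) = ceil(0.4706) = 1
Interference = 1 * 6 = 6
R_next = 2 + 6 = 8
R_next = R_prev, so the iteration has converged (response time = 8).

8


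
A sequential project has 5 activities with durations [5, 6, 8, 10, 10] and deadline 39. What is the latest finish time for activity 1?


LF(activity 1) = deadline - sum of successor durations
Successors: activities 2 through 5 with durations [6, 8, 10, 10]
Sum of successor durations = 34
LF = 39 - 34 = 5

5


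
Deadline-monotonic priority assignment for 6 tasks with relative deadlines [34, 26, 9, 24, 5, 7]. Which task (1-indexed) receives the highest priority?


Sort tasks by relative deadline (ascending):
  Task 5: deadline = 5
  Task 6: deadline = 7
  Task 3: deadline = 9
  Task 4: deadline = 24
  Task 2: deadline = 26
  Task 1: deadline = 34
Priority order (highest first): [5, 6, 3, 4, 2, 1]
Highest priority task = 5

5


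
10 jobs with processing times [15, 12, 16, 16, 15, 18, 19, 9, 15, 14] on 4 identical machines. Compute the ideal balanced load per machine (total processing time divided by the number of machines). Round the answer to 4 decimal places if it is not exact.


Total processing time = 15 + 12 + 16 + 16 + 15 + 18 + 19 + 9 + 15 + 14 = 149
Number of machines = 4
Ideal balanced load = 149 / 4 = 37.25

37.25


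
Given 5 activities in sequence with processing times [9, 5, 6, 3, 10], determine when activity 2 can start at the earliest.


Activity 2 starts after activities 1 through 1 complete.
Predecessor durations: [9]
ES = 9 = 9

9


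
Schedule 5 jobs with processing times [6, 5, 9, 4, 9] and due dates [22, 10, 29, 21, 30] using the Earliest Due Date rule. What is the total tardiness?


Sort by due date (EDD order): [(5, 10), (4, 21), (6, 22), (9, 29), (9, 30)]
Compute completion times and tardiness:
  Job 1: p=5, d=10, C=5, tardiness=max(0,5-10)=0
  Job 2: p=4, d=21, C=9, tardiness=max(0,9-21)=0
  Job 3: p=6, d=22, C=15, tardiness=max(0,15-22)=0
  Job 4: p=9, d=29, C=24, tardiness=max(0,24-29)=0
  Job 5: p=9, d=30, C=33, tardiness=max(0,33-30)=3
Total tardiness = 3

3


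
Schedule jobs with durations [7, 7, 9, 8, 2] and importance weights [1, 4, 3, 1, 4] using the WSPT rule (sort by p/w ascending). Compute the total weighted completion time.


Compute p/w ratios and sort ascending (WSPT): [(2, 4), (7, 4), (9, 3), (7, 1), (8, 1)]
Compute weighted completion times:
  Job (p=2,w=4): C=2, w*C=4*2=8
  Job (p=7,w=4): C=9, w*C=4*9=36
  Job (p=9,w=3): C=18, w*C=3*18=54
  Job (p=7,w=1): C=25, w*C=1*25=25
  Job (p=8,w=1): C=33, w*C=1*33=33
Total weighted completion time = 156

156


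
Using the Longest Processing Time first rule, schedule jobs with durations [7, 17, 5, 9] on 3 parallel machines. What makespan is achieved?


Sort jobs in decreasing order (LPT): [17, 9, 7, 5]
Assign each job to the least loaded machine:
  Machine 1: jobs [17], load = 17
  Machine 2: jobs [9], load = 9
  Machine 3: jobs [7, 5], load = 12
Makespan = max load = 17

17


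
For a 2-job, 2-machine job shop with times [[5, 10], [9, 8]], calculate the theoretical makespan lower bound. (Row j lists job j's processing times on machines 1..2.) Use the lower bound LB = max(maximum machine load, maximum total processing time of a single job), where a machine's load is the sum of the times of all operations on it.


Machine loads:
  Machine 1: 5 + 9 = 14
  Machine 2: 10 + 8 = 18
Max machine load = 18
Job totals:
  Job 1: 15
  Job 2: 17
Max job total = 17
Lower bound = max(18, 17) = 18

18


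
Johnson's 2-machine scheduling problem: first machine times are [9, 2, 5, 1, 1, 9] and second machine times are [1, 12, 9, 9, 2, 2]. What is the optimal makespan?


Apply Johnson's rule:
  Group 1 (a <= b): [(4, 1, 9), (5, 1, 2), (2, 2, 12), (3, 5, 9)]
  Group 2 (a > b): [(6, 9, 2), (1, 9, 1)]
Optimal job order: [4, 5, 2, 3, 6, 1]
Schedule:
  Job 4: M1 done at 1, M2 done at 10
  Job 5: M1 done at 2, M2 done at 12
  Job 2: M1 done at 4, M2 done at 24
  Job 3: M1 done at 9, M2 done at 33
  Job 6: M1 done at 18, M2 done at 35
  Job 1: M1 done at 27, M2 done at 36
Makespan = 36

36


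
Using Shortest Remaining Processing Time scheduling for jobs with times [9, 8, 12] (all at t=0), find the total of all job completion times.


Since all jobs arrive at t=0, SRPT equals SPT ordering.
SPT order: [8, 9, 12]
Completion times:
  Job 1: p=8, C=8
  Job 2: p=9, C=17
  Job 3: p=12, C=29
Total completion time = 8 + 17 + 29 = 54

54


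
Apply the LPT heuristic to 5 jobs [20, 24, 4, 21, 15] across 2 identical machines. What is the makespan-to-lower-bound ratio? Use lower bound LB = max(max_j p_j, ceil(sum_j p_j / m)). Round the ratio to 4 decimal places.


LPT order: [24, 21, 20, 15, 4]
Machine loads after assignment: [43, 41]
LPT makespan = 43
Lower bound = max(max_job, ceil(total/2)) = max(24, 42) = 42
Ratio = 43 / 42 = 1.0238

1.0238


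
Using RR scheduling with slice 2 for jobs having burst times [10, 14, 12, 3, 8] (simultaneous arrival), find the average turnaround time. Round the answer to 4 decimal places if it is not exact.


Time quantum = 2
Execution trace:
  J1 runs 2 units, time = 2
  J2 runs 2 units, time = 4
  J3 runs 2 units, time = 6
  J4 runs 2 units, time = 8
  J5 runs 2 units, time = 10
  J1 runs 2 units, time = 12
  J2 runs 2 units, time = 14
  J3 runs 2 units, time = 16
  J4 runs 1 units, time = 17
  J5 runs 2 units, time = 19
  J1 runs 2 units, time = 21
  J2 runs 2 units, time = 23
  J3 runs 2 units, time = 25
  J5 runs 2 units, time = 27
  J1 runs 2 units, time = 29
  J2 runs 2 units, time = 31
  J3 runs 2 units, time = 33
  J5 runs 2 units, time = 35
  J1 runs 2 units, time = 37
  J2 runs 2 units, time = 39
  J3 runs 2 units, time = 41
  J2 runs 2 units, time = 43
  J3 runs 2 units, time = 45
  J2 runs 2 units, time = 47
Finish times: [37, 47, 45, 17, 35]
Average turnaround = 181/5 = 36.2

36.2


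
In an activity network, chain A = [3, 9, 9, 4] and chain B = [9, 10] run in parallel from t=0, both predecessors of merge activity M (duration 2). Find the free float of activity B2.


ES(B2) = sum of predecessors on chain B = 9
EF(B2) = ES + duration = 9 + 10 = 19
Successor of B2 is M. ES(M) = max(sum(A), sum(B)) = max(25, 19) = 25
Free float = ES(successor) - EF(current) = 25 - 19 = 6

6


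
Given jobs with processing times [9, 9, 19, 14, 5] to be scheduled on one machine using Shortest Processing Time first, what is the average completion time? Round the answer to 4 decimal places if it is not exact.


Sort jobs by processing time (SPT order): [5, 9, 9, 14, 19]
Compute completion times sequentially:
  Job 1: processing = 5, completes at 5
  Job 2: processing = 9, completes at 14
  Job 3: processing = 9, completes at 23
  Job 4: processing = 14, completes at 37
  Job 5: processing = 19, completes at 56
Sum of completion times = 135
Average completion time = 135/5 = 27.0

27.0


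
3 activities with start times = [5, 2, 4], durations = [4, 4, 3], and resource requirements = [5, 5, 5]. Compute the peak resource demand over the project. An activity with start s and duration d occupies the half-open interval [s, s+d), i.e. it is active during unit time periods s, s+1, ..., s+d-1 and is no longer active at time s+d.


Each activity i is active on [start_i, start_i + duration_i).
Compute total resource usage per time slot:
  t=0: active resources = [], total = 0
  t=1: active resources = [], total = 0
  t=2: active resources = [5], total = 5
  t=3: active resources = [5], total = 5
  t=4: active resources = [5, 5], total = 10
  t=5: active resources = [5, 5, 5], total = 15
  t=6: active resources = [5, 5], total = 10
  t=7: active resources = [5], total = 5
  t=8: active resources = [5], total = 5
Peak resource demand = 15

15


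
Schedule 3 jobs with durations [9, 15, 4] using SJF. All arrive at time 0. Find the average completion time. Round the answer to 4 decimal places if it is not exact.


SJF order (ascending): [4, 9, 15]
Completion times:
  Job 1: burst=4, C=4
  Job 2: burst=9, C=13
  Job 3: burst=15, C=28
Average completion = 45/3 = 15.0

15.0


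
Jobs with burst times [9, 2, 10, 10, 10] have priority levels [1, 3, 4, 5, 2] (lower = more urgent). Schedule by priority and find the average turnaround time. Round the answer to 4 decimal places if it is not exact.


Sort by priority (ascending = highest first):
Order: [(1, 9), (2, 10), (3, 2), (4, 10), (5, 10)]
Completion times:
  Priority 1, burst=9, C=9
  Priority 2, burst=10, C=19
  Priority 3, burst=2, C=21
  Priority 4, burst=10, C=31
  Priority 5, burst=10, C=41
Average turnaround = 121/5 = 24.2

24.2


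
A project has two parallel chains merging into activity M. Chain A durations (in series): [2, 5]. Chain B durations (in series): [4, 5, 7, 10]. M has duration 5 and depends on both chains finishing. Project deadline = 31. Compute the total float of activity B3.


Forward pass: ES(B3) = sum of predecessors on chain B = 9
EF = ES + duration = 9 + 7 = 16
Backward pass: LF(M) = deadline = 31; LS(M) = 31 - 5 = 26
LF(B3) = LS(M) - sum(successors on chain B) = 26 - 10 = 16
LS = LF - duration = 16 - 7 = 9
Total float = LS - ES = 9 - 9 = 0

0


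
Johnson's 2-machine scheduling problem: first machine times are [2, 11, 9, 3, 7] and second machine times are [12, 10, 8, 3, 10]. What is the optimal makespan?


Apply Johnson's rule:
  Group 1 (a <= b): [(1, 2, 12), (4, 3, 3), (5, 7, 10)]
  Group 2 (a > b): [(2, 11, 10), (3, 9, 8)]
Optimal job order: [1, 4, 5, 2, 3]
Schedule:
  Job 1: M1 done at 2, M2 done at 14
  Job 4: M1 done at 5, M2 done at 17
  Job 5: M1 done at 12, M2 done at 27
  Job 2: M1 done at 23, M2 done at 37
  Job 3: M1 done at 32, M2 done at 45
Makespan = 45

45


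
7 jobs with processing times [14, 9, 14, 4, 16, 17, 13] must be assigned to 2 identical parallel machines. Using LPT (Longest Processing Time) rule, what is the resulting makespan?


Sort jobs in decreasing order (LPT): [17, 16, 14, 14, 13, 9, 4]
Assign each job to the least loaded machine:
  Machine 1: jobs [17, 14, 9, 4], load = 44
  Machine 2: jobs [16, 14, 13], load = 43
Makespan = max load = 44

44


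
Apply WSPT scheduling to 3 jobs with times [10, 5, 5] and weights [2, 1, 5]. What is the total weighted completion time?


Compute p/w ratios and sort ascending (WSPT): [(5, 5), (10, 2), (5, 1)]
Compute weighted completion times:
  Job (p=5,w=5): C=5, w*C=5*5=25
  Job (p=10,w=2): C=15, w*C=2*15=30
  Job (p=5,w=1): C=20, w*C=1*20=20
Total weighted completion time = 75

75


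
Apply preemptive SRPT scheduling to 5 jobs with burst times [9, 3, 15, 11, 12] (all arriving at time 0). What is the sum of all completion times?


Since all jobs arrive at t=0, SRPT equals SPT ordering.
SPT order: [3, 9, 11, 12, 15]
Completion times:
  Job 1: p=3, C=3
  Job 2: p=9, C=12
  Job 3: p=11, C=23
  Job 4: p=12, C=35
  Job 5: p=15, C=50
Total completion time = 3 + 12 + 23 + 35 + 50 = 123

123


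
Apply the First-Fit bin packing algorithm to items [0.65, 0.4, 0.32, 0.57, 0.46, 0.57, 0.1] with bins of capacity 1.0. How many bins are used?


Place items sequentially using First-Fit:
  Item 0.65 -> new Bin 1
  Item 0.4 -> new Bin 2
  Item 0.32 -> Bin 1 (now 0.97)
  Item 0.57 -> Bin 2 (now 0.97)
  Item 0.46 -> new Bin 3
  Item 0.57 -> new Bin 4
  Item 0.1 -> Bin 3 (now 0.56)
Total bins used = 4

4


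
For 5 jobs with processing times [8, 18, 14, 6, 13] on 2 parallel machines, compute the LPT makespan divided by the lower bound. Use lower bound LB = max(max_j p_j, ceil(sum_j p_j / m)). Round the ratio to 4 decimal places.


LPT order: [18, 14, 13, 8, 6]
Machine loads after assignment: [32, 27]
LPT makespan = 32
Lower bound = max(max_job, ceil(total/2)) = max(18, 30) = 30
Ratio = 32 / 30 = 1.0667

1.0667


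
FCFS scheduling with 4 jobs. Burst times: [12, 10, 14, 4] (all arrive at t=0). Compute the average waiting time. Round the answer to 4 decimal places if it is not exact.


FCFS order (as given): [12, 10, 14, 4]
Waiting times:
  Job 1: wait = 0
  Job 2: wait = 12
  Job 3: wait = 22
  Job 4: wait = 36
Sum of waiting times = 70
Average waiting time = 70/4 = 17.5

17.5


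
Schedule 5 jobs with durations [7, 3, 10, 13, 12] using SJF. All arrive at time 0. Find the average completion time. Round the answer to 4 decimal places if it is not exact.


SJF order (ascending): [3, 7, 10, 12, 13]
Completion times:
  Job 1: burst=3, C=3
  Job 2: burst=7, C=10
  Job 3: burst=10, C=20
  Job 4: burst=12, C=32
  Job 5: burst=13, C=45
Average completion = 110/5 = 22.0

22.0


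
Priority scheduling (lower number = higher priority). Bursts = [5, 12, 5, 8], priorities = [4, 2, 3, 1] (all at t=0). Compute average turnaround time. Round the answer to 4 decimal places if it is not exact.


Sort by priority (ascending = highest first):
Order: [(1, 8), (2, 12), (3, 5), (4, 5)]
Completion times:
  Priority 1, burst=8, C=8
  Priority 2, burst=12, C=20
  Priority 3, burst=5, C=25
  Priority 4, burst=5, C=30
Average turnaround = 83/4 = 20.75

20.75


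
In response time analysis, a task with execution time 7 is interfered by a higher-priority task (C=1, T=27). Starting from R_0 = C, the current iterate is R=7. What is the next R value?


R_next = C + ceil(R_prev / T_hp) * C_hp
ceil(7 / 27) = ceil(0.2593) = 1
Interference = 1 * 1 = 1
R_next = 7 + 1 = 8

8


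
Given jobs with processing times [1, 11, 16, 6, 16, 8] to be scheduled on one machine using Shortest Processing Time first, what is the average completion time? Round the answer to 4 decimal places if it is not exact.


Sort jobs by processing time (SPT order): [1, 6, 8, 11, 16, 16]
Compute completion times sequentially:
  Job 1: processing = 1, completes at 1
  Job 2: processing = 6, completes at 7
  Job 3: processing = 8, completes at 15
  Job 4: processing = 11, completes at 26
  Job 5: processing = 16, completes at 42
  Job 6: processing = 16, completes at 58
Sum of completion times = 149
Average completion time = 149/6 = 24.8333

24.8333


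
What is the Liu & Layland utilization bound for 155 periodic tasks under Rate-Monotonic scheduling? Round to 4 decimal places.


Compute 2^(1/155) = 1.0044819312
Subtract 1: 1.0044819312 - 1 = 0.0044819312
Multiply by n: 155 * 0.0044819312 = 0.6946993360
Round to 4 dp: 0.6947

0.6947


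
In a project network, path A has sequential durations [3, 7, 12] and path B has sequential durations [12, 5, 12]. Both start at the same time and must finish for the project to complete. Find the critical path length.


Path A total = 3 + 7 + 12 = 22
Path B total = 12 + 5 + 12 = 29
Critical path = longest path = max(22, 29) = 29

29


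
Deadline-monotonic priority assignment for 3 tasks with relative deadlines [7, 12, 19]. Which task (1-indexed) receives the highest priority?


Sort tasks by relative deadline (ascending):
  Task 1: deadline = 7
  Task 2: deadline = 12
  Task 3: deadline = 19
Priority order (highest first): [1, 2, 3]
Highest priority task = 1

1


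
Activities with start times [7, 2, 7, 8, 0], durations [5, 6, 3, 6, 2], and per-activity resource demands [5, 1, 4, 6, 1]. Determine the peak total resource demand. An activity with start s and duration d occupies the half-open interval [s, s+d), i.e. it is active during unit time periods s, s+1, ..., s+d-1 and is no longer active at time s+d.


Each activity i is active on [start_i, start_i + duration_i).
Compute total resource usage per time slot:
  t=0: active resources = [1], total = 1
  t=1: active resources = [1], total = 1
  t=2: active resources = [1], total = 1
  t=3: active resources = [1], total = 1
  t=4: active resources = [1], total = 1
  t=5: active resources = [1], total = 1
  t=6: active resources = [1], total = 1
  t=7: active resources = [5, 1, 4], total = 10
  t=8: active resources = [5, 4, 6], total = 15
  t=9: active resources = [5, 4, 6], total = 15
  t=10: active resources = [5, 6], total = 11
  t=11: active resources = [5, 6], total = 11
  t=12: active resources = [6], total = 6
  t=13: active resources = [6], total = 6
Peak resource demand = 15

15
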